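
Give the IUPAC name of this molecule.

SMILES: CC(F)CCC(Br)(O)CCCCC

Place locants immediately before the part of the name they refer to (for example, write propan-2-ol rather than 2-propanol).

5-bromo-2-fluorodecan-5-ol

Counting along the main chain through the –OH group gives 10 carbons: the parent is decane.
An alcohol (–OH) is the principal characteristic group, giving the suffix -ol.
The numbering direction is chosen so that numbering from this end puts the hydroxyl group at C-5 rather than C-6.
With this numbering: the hydroxyl at C-5; a bromo group at C-5; a fluoro group at C-2.
The substituents are ordered alphabetically, ignoring any di-/tri- multipliers.
Assembling the pieces gives 5-bromo-2-fluorodecan-5-ol.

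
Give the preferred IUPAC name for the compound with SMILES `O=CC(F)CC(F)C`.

2,4-difluoropentanal

Counting along the main chain through the –CHO group gives 5 carbons: the parent is pentane.
An aldehyde (terminal –CHO) is the principal characteristic group, giving the suffix -al.
The numbering direction is chosen so that the aldehyde carbon is C-1 by definition.
With this numbering: fluoro groups at C-2 and C-4.
The name is 2,4-difluoropentanal.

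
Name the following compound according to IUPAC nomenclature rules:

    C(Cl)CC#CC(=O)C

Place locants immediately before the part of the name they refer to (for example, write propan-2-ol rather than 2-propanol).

6-chlorohex-3-yn-2-one

Counting along the main chain through the carbonyl and the multiple bond gives 6 carbons: the parent is hexane.
A ketone (C=O on an internal carbon) is the principal characteristic group, giving the suffix -one.
There is one C≡C triple bond, indicated by the ending -yne.
Choose the numbering such that numbering from this end puts the carbonyl group at C-2 rather than C-5.
This places the carbonyl at C-2; the triple bond between C-3 and C-4; a chloro group at C-6.
The name is 6-chlorohex-3-yn-2-one.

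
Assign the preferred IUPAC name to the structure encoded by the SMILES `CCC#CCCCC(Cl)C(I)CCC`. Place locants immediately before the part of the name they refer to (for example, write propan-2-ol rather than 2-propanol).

The longest chain bearing the multiple bond is 12 carbons long (dodecane).
There is one C≡C triple bond, indicated by the ending -yne.
Number the chain so that numbering from this end puts the triple bond at C-3 rather than C-9.
This places the triple bond between C-3 and C-4; a chloro group at C-8; an iodo group at C-9.
Prefixes are listed alphabetically: chloro, iodo.
Assembling the pieces gives 8-chloro-9-iodododec-3-yne.

8-chloro-9-iodododec-3-yne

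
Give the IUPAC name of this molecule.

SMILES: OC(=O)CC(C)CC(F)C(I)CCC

5-fluoro-6-iodo-3-methylnonanoic acid

The longest carbon chain that includes the –COOH group has 9 carbons, so the parent hydride is nonane.
The principal characteristic group is a carboxylic acid (terminal –COOH), named with the suffix -oic acid.
Number the chain so that the carboxylic acid carbon is C-1 by definition.
That gives a fluoro group at C-5; an iodo group at C-6; a methyl group at C-3.
Substituent prefixes are cited in alphabetical order (multiplying prefixes like di-/tri- are ignored for ordering).
Assembling the pieces gives 5-fluoro-6-iodo-3-methylnonanoic acid.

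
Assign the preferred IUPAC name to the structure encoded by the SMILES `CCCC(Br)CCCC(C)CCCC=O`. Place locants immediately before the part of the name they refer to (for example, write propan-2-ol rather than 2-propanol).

9-bromo-5-methyldodecanal

The longest carbon chain that includes the –CHO group has 12 carbons, so the parent hydride is dodecane.
The principal characteristic group is an aldehyde (terminal –CHO), named with the suffix -al.
The numbering direction is chosen so that the aldehyde carbon is C-1 by definition.
This places a bromo group at C-9; a methyl group at C-5.
Substituent prefixes are cited in alphabetical order (multiplying prefixes like di-/tri- are ignored for ordering).
Putting it together: 9-bromo-5-methyldodecanal.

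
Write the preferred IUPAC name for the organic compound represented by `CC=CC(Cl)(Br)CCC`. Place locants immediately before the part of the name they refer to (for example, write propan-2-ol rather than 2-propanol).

4-bromo-4-chlorohept-2-ene

The longest chain bearing the multiple bond is 7 carbons long (heptane).
The chain contains a C=C double bond, so the unsaturation ending is -ene.
Number the chain so that numbering from this end puts the double bond at C-2 rather than C-5.
With this numbering: the double bond between C-2 and C-3; a bromo group at C-4; a chloro group at C-4.
Substituent prefixes are cited in alphabetical order (multiplying prefixes like di-/tri- are ignored for ordering).
Putting it together: 4-bromo-4-chlorohept-2-ene.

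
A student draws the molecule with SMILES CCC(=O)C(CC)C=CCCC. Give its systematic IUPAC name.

4-ethylnon-5-en-3-one

The longest carbon chain that includes the carbonyl and the multiple bond has 9 carbons, so the parent hydride is nonane.
The principal characteristic group is a ketone (C=O on an internal carbon), named with the suffix -one.
A C=C double bond in the chain gives the infix -ene-.
Number the chain so that numbering from this end puts the carbonyl group at C-3 rather than C-7.
With this numbering: the carbonyl at C-3; the double bond between C-5 and C-6; an ethyl group at C-4.
The name is 4-ethylnon-5-en-3-one.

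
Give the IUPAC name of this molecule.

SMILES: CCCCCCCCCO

nonan-1-ol

The longest chain bearing the –OH group is 9 carbons long (nonane).
An alcohol (–OH) is the principal characteristic group, giving the suffix -ol.
Choose the numbering such that numbering from this end puts the hydroxyl group at C-1 rather than C-9.
This places the hydroxyl at C-1.
Assembling the pieces gives nonan-1-ol.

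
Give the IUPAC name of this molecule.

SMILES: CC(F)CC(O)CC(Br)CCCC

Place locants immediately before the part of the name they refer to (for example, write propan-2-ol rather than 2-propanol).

6-bromo-2-fluorodecan-4-ol

The longest carbon chain that includes the –OH group has 10 carbons, so the parent hydride is decane.
The highest-priority functional group is an alcohol (–OH), so the name ends in -ol.
Choose the numbering such that numbering from this end puts the hydroxyl group at C-4 rather than C-7.
With this numbering: the hydroxyl at C-4; a bromo group at C-6; a fluoro group at C-2.
Prefixes are listed alphabetically: bromo, fluoro.
Assembling the pieces gives 6-bromo-2-fluorodecan-4-ol.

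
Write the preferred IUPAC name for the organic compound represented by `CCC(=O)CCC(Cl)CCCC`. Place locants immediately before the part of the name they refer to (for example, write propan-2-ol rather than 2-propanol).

6-chlorodecan-3-one

The longest chain bearing the carbonyl is 10 carbons long (decane).
The principal characteristic group is a ketone (C=O on an internal carbon), named with the suffix -one.
Number the chain so that numbering from this end puts the carbonyl group at C-3 rather than C-8.
With this numbering: the carbonyl at C-3; a chloro group at C-6.
Putting it together: 6-chlorodecan-3-one.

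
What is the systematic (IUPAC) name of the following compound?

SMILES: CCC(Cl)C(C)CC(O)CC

6-chloro-5-methyloctan-3-ol

The longest carbon chain that includes the –OH group has 8 carbons, so the parent hydride is octane.
The highest-priority functional group is an alcohol (–OH), so the name ends in -ol.
The numbering direction is chosen so that numbering from this end puts the hydroxyl group at C-3 rather than C-6.
This places the hydroxyl at C-3; a chloro group at C-6; a methyl group at C-5.
Substituent prefixes are cited in alphabetical order (multiplying prefixes like di-/tri- are ignored for ordering).
The name is 6-chloro-5-methyloctan-3-ol.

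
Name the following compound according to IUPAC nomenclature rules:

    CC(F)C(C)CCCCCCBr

The longest carbon chain is 9 atoms: the parent is nonane.
The numbering direction is chosen so that the substituent locant set {1,7,8} is lower than {2,3,9} at the first point of difference.
With this numbering: a bromo group at C-1; a fluoro group at C-8; a methyl group at C-7.
Prefixes are listed alphabetically: bromo, fluoro, methyl.
Assembling the pieces gives 1-bromo-8-fluoro-7-methylnonane.

1-bromo-8-fluoro-7-methylnonane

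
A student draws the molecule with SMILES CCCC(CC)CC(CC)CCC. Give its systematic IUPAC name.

4,6-diethylnonane

The parent chain contains 9 carbons (nonane).
Numbering from either end gives identical locants here.
This places ethyl groups at C-4 and C-6.
The name is 4,6-diethylnonane.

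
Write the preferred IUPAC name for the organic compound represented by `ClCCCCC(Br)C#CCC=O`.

The longest carbon chain that includes the –CHO group and the multiple bond has 9 carbons, so the parent hydride is nonane.
An aldehyde (terminal –CHO) is the principal characteristic group, giving the suffix -al.
There is one C≡C triple bond, indicated by the ending -yne.
Choose the numbering such that the aldehyde carbon is C-1 by definition.
This places the triple bond between C-3 and C-4; a bromo group at C-5; a chloro group at C-9.
The substituents are ordered alphabetically, ignoring any di-/tri- multipliers.
Assembling the pieces gives 5-bromo-9-chloronon-3-ynal.

5-bromo-9-chloronon-3-ynal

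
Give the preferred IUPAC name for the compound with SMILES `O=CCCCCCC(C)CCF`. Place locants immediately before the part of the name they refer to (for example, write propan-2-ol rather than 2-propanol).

9-fluoro-7-methylnonanal

The longest carbon chain that includes the –CHO group has 9 carbons, so the parent hydride is nonane.
An aldehyde (terminal –CHO) is the principal characteristic group, giving the suffix -al.
Number the chain so that the aldehyde carbon is C-1 by definition.
With this numbering: a fluoro group at C-9; a methyl group at C-7.
The substituents are ordered alphabetically, ignoring any di-/tri- multipliers.
Putting it together: 9-fluoro-7-methylnonanal.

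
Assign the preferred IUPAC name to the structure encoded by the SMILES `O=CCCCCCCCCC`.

decanal

Counting along the main chain through the –CHO group gives 10 carbons: the parent is decane.
The highest-priority functional group is an aldehyde (terminal –CHO), so the name ends in -al.
Choose the numbering such that the aldehyde carbon is C-1 by definition.
Putting it together: decanal.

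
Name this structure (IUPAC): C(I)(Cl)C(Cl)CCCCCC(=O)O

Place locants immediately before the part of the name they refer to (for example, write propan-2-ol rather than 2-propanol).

7,8-dichloro-8-iodooctanoic acid

Counting along the main chain through the –COOH group gives 8 carbons: the parent is octane.
The principal characteristic group is a carboxylic acid (terminal –COOH), named with the suffix -oic acid.
Choose the numbering such that the carboxylic acid carbon is C-1 by definition.
With this numbering: chloro groups at C-7 and C-8; an iodo group at C-8.
Prefixes are listed alphabetically: chloro, iodo.
Assembling the pieces gives 7,8-dichloro-8-iodooctanoic acid.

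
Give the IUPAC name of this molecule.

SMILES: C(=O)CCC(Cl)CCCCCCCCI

Counting along the main chain through the –CHO group gives 12 carbons: the parent is dodecane.
The highest-priority functional group is an aldehyde (terminal –CHO), so the name ends in -al.
Number the chain so that the aldehyde carbon is C-1 by definition.
This places a chloro group at C-4; an iodo group at C-12.
The substituents are ordered alphabetically, ignoring any di-/tri- multipliers.
Putting it together: 4-chloro-12-iodododecanal.

4-chloro-12-iodododecanal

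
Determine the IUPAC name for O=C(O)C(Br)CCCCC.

2-bromoheptanoic acid

The longest chain bearing the –COOH group is 7 carbons long (heptane).
The principal characteristic group is a carboxylic acid (terminal –COOH), named with the suffix -oic acid.
Choose the numbering such that the carboxylic acid carbon is C-1 by definition.
That gives a bromo group at C-2.
Putting it together: 2-bromoheptanoic acid.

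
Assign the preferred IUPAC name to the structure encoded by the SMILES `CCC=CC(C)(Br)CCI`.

5-bromo-7-iodo-5-methylhept-3-ene

Counting along the main chain through the multiple bond gives 7 carbons: the parent is heptane.
The chain contains a C=C double bond, so the unsaturation ending is -ene.
The numbering direction is chosen so that numbering from this end puts the double bond at C-3 rather than C-4.
That gives the double bond between C-3 and C-4; a bromo group at C-5; an iodo group at C-7; a methyl group at C-5.
Prefixes are listed alphabetically: bromo, iodo, methyl.
Assembling the pieces gives 5-bromo-7-iodo-5-methylhept-3-ene.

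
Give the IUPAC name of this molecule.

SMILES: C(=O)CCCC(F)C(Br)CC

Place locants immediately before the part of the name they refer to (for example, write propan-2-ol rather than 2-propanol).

6-bromo-5-fluorooctanal

The longest carbon chain that includes the –CHO group has 8 carbons, so the parent hydride is octane.
The principal characteristic group is an aldehyde (terminal –CHO), named with the suffix -al.
Number the chain so that the aldehyde carbon is C-1 by definition.
That gives a bromo group at C-6; a fluoro group at C-5.
The substituents are ordered alphabetically, ignoring any di-/tri- multipliers.
Assembling the pieces gives 6-bromo-5-fluorooctanal.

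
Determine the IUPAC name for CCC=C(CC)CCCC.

4-ethyloct-3-ene

Counting along the main chain through the multiple bond gives 8 carbons: the parent is octane.
A C=C double bond in the chain gives the infix -ene-.
Choose the numbering such that numbering from this end puts the double bond at C-3 rather than C-5.
This places the double bond between C-3 and C-4; an ethyl group at C-4.
The name is 4-ethyloct-3-ene.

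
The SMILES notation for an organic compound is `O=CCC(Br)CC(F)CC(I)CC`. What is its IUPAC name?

3-bromo-5-fluoro-7-iodononanal

The longest carbon chain that includes the –CHO group has 9 carbons, so the parent hydride is nonane.
The highest-priority functional group is an aldehyde (terminal –CHO), so the name ends in -al.
The numbering direction is chosen so that the aldehyde carbon is C-1 by definition.
That gives a bromo group at C-3; a fluoro group at C-5; an iodo group at C-7.
Prefixes are listed alphabetically: bromo, fluoro, iodo.
The name is 3-bromo-5-fluoro-7-iodononanal.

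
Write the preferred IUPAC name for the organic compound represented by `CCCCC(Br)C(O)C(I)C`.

The longest carbon chain that includes the –OH group has 8 carbons, so the parent hydride is octane.
The highest-priority functional group is an alcohol (–OH), so the name ends in -ol.
Choose the numbering such that numbering from this end puts the hydroxyl group at C-3 rather than C-6.
This places the hydroxyl at C-3; a bromo group at C-4; an iodo group at C-2.
The substituents are ordered alphabetically, ignoring any di-/tri- multipliers.
Putting it together: 4-bromo-2-iodooctan-3-ol.

4-bromo-2-iodooctan-3-ol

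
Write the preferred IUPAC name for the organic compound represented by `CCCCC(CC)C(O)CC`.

4-ethyloctan-3-ol

The longest carbon chain that includes the –OH group has 8 carbons, so the parent hydride is octane.
The highest-priority functional group is an alcohol (–OH), so the name ends in -ol.
The numbering direction is chosen so that numbering from this end puts the hydroxyl group at C-3 rather than C-6.
This places the hydroxyl at C-3; an ethyl group at C-4.
Putting it together: 4-ethyloctan-3-ol.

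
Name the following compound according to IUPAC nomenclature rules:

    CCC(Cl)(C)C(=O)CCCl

1,4-dichloro-4-methylhexan-3-one

Counting along the main chain through the carbonyl gives 6 carbons: the parent is hexane.
A ketone (C=O on an internal carbon) is the principal characteristic group, giving the suffix -one.
Number the chain so that numbering from this end puts the carbonyl group at C-3 rather than C-4.
This places the carbonyl at C-3; chloro groups at C-1 and C-4; a methyl group at C-4.
Prefixes are listed alphabetically: chloro, methyl.
Assembling the pieces gives 1,4-dichloro-4-methylhexan-3-one.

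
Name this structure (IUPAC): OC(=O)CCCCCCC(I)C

Counting along the main chain through the –COOH group gives 9 carbons: the parent is nonane.
A carboxylic acid (terminal –COOH) is the principal characteristic group, giving the suffix -oic acid.
The numbering direction is chosen so that the carboxylic acid carbon is C-1 by definition.
That gives an iodo group at C-8.
Putting it together: 8-iodononanoic acid.

8-iodononanoic acid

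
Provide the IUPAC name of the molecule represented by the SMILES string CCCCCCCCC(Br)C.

The longest continuous carbon chain has 10 atoms, so the parent hydride is decane.
The numbering direction is chosen so that the substituent locant set {2} is lower than {9} at the first point of difference.
That gives a bromo group at C-2.
Putting it together: 2-bromodecane.

2-bromodecane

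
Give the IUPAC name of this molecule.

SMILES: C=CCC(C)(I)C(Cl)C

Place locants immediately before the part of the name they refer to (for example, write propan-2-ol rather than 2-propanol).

5-chloro-4-iodo-4-methylhex-1-ene

The longest carbon chain that includes the multiple bond has 6 carbons, so the parent hydride is hexane.
The chain contains a C=C double bond, so the unsaturation ending is -ene.
Choose the numbering such that numbering from this end puts the double bond at C-1 rather than C-5.
That gives the double bond between C-1 and C-2; a chloro group at C-5; an iodo group at C-4; a methyl group at C-4.
The substituents are ordered alphabetically, ignoring any di-/tri- multipliers.
Putting it together: 5-chloro-4-iodo-4-methylhex-1-ene.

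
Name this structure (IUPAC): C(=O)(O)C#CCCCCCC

The longest carbon chain that includes the –COOH group and the multiple bond has 9 carbons, so the parent hydride is nonane.
A carboxylic acid (terminal –COOH) is the principal characteristic group, giving the suffix -oic acid.
A C≡C triple bond in the chain gives the infix -yne-.
The numbering direction is chosen so that the carboxylic acid carbon is C-1 by definition.
This places the triple bond between C-2 and C-3.
Putting it together: non-2-ynoic acid.

non-2-ynoic acid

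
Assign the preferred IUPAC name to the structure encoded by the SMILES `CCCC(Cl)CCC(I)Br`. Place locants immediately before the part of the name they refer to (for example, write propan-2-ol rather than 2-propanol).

The parent chain contains 7 carbons (heptane).
The numbering direction is chosen so that the substituent locant set {1,1,4} is lower than {4,7,7} at the first point of difference.
This places a bromo group at C-1; a chloro group at C-4; an iodo group at C-1.
Substituent prefixes are cited in alphabetical order (multiplying prefixes like di-/tri- are ignored for ordering).
The name is 1-bromo-4-chloro-1-iodoheptane.

1-bromo-4-chloro-1-iodoheptane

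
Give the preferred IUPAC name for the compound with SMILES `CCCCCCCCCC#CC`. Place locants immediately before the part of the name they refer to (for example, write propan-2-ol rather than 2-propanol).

dodec-2-yne

Counting along the main chain through the multiple bond gives 12 carbons: the parent is dodecane.
A C≡C triple bond in the chain gives the infix -yne-.
Number the chain so that numbering from this end puts the triple bond at C-2 rather than C-10.
That gives the triple bond between C-2 and C-3.
The name is dodec-2-yne.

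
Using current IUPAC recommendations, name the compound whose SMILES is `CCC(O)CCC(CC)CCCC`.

Counting along the main chain through the –OH group gives 10 carbons: the parent is decane.
The highest-priority functional group is an alcohol (–OH), so the name ends in -ol.
Choose the numbering such that numbering from this end puts the hydroxyl group at C-3 rather than C-8.
With this numbering: the hydroxyl at C-3; an ethyl group at C-6.
Putting it together: 6-ethyldecan-3-ol.

6-ethyldecan-3-ol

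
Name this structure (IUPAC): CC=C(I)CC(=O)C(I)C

The longest carbon chain that includes the carbonyl and the multiple bond has 7 carbons, so the parent hydride is heptane.
The principal characteristic group is a ketone (C=O on an internal carbon), named with the suffix -one.
The chain contains a C=C double bond, so the unsaturation ending is -ene.
Choose the numbering such that numbering from this end puts the carbonyl group at C-3 rather than C-5.
This places the carbonyl at C-3; the double bond between C-5 and C-6; iodo groups at C-2 and C-5.
Assembling the pieces gives 2,5-diiodohept-5-en-3-one.

2,5-diiodohept-5-en-3-one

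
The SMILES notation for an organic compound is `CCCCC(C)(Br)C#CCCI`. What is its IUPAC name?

5-bromo-1-iodo-5-methylnon-3-yne

The longest chain bearing the multiple bond is 9 carbons long (nonane).
The chain contains a C≡C triple bond, so the unsaturation ending is -yne.
Number the chain so that numbering from this end puts the triple bond at C-3 rather than C-6.
With this numbering: the triple bond between C-3 and C-4; a bromo group at C-5; an iodo group at C-1; a methyl group at C-5.
The substituents are ordered alphabetically, ignoring any di-/tri- multipliers.
Putting it together: 5-bromo-1-iodo-5-methylnon-3-yne.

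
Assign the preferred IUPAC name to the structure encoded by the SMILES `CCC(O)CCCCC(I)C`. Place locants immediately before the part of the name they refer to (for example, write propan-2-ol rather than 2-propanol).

8-iodononan-3-ol

Counting along the main chain through the –OH group gives 9 carbons: the parent is nonane.
An alcohol (–OH) is the principal characteristic group, giving the suffix -ol.
Choose the numbering such that numbering from this end puts the hydroxyl group at C-3 rather than C-7.
That gives the hydroxyl at C-3; an iodo group at C-8.
Assembling the pieces gives 8-iodononan-3-ol.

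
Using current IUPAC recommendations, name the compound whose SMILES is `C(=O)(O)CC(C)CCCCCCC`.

The longest carbon chain that includes the –COOH group has 10 carbons, so the parent hydride is decane.
A carboxylic acid (terminal –COOH) is the principal characteristic group, giving the suffix -oic acid.
Choose the numbering such that the carboxylic acid carbon is C-1 by definition.
That gives a methyl group at C-3.
Assembling the pieces gives 3-methyldecanoic acid.

3-methyldecanoic acid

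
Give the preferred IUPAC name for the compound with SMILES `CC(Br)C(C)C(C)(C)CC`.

2-bromo-3,4,4-trimethylhexane

The parent chain contains 6 carbons (hexane).
The numbering direction is chosen so that the substituent locant set {2,3,4,4} is lower than {3,3,4,5} at the first point of difference.
This places a bromo group at C-2; methyl groups at C-3 and C-4 (×2).
Prefixes are listed alphabetically: bromo, methyl.
The name is 2-bromo-3,4,4-trimethylhexane.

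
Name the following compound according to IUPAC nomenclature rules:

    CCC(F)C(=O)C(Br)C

The longest chain bearing the carbonyl is 6 carbons long (hexane).
The principal characteristic group is a ketone (C=O on an internal carbon), named with the suffix -one.
Choose the numbering such that numbering from this end puts the carbonyl group at C-3 rather than C-4.
That gives the carbonyl at C-3; a bromo group at C-2; a fluoro group at C-4.
The substituents are ordered alphabetically, ignoring any di-/tri- multipliers.
Putting it together: 2-bromo-4-fluorohexan-3-one.

2-bromo-4-fluorohexan-3-one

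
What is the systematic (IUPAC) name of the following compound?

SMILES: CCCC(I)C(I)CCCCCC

The longest carbon chain is 11 atoms: the parent is undecane.
Number the chain so that the substituent locant set {4,5} is lower than {7,8} at the first point of difference.
That gives iodo groups at C-4 and C-5.
The name is 4,5-diiodoundecane.

4,5-diiodoundecane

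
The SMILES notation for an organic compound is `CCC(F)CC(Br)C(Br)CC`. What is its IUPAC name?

3,4-dibromo-6-fluorooctane

The longest continuous carbon chain has 8 atoms, so the parent hydride is octane.
The numbering direction is chosen so that the substituent locant set {3,4,6} is lower than {3,5,6} at the first point of difference.
With this numbering: bromo groups at C-3 and C-4; a fluoro group at C-6.
Prefixes are listed alphabetically: bromo, fluoro.
The name is 3,4-dibromo-6-fluorooctane.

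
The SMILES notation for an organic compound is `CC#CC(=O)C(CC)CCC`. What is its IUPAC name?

5-ethyloct-2-yn-4-one

Counting along the main chain through the carbonyl and the multiple bond gives 8 carbons: the parent is octane.
A ketone (C=O on an internal carbon) is the principal characteristic group, giving the suffix -one.
The chain contains a C≡C triple bond, so the unsaturation ending is -yne.
The numbering direction is chosen so that numbering from this end puts the carbonyl group at C-4 rather than C-5.
That gives the carbonyl at C-4; the triple bond between C-2 and C-3; an ethyl group at C-5.
Assembling the pieces gives 5-ethyloct-2-yn-4-one.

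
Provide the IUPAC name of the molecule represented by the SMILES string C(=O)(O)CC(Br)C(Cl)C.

The longest carbon chain that includes the –COOH group has 5 carbons, so the parent hydride is pentane.
The principal characteristic group is a carboxylic acid (terminal –COOH), named with the suffix -oic acid.
The numbering direction is chosen so that the carboxylic acid carbon is C-1 by definition.
With this numbering: a bromo group at C-3; a chloro group at C-4.
The substituents are ordered alphabetically, ignoring any di-/tri- multipliers.
Assembling the pieces gives 3-bromo-4-chloropentanoic acid.

3-bromo-4-chloropentanoic acid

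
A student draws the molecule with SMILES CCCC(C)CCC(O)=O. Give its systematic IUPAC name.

The longest carbon chain that includes the –COOH group has 7 carbons, so the parent hydride is heptane.
A carboxylic acid (terminal –COOH) is the principal characteristic group, giving the suffix -oic acid.
Choose the numbering such that the carboxylic acid carbon is C-1 by definition.
This places a methyl group at C-4.
The name is 4-methylheptanoic acid.

4-methylheptanoic acid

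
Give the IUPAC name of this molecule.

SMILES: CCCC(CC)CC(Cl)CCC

The longest carbon chain is 9 atoms: the parent is nonane.
The numbering direction is chosen so that the locant sets are identical either way, so the alphabetically earlier chloro substituent takes the lower locant (4 rather than 6).
That gives a chloro group at C-4; an ethyl group at C-6.
The substituents are ordered alphabetically, ignoring any di-/tri- multipliers.
Assembling the pieces gives 4-chloro-6-ethylnonane.

4-chloro-6-ethylnonane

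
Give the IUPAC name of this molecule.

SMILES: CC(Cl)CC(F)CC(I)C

The parent chain contains 7 carbons (heptane).
The numbering direction is chosen so that the locant sets are identical either way, so the alphabetically earlier chloro substituent takes the lower locant (2 rather than 6).
With this numbering: a chloro group at C-2; a fluoro group at C-4; an iodo group at C-6.
The substituents are ordered alphabetically, ignoring any di-/tri- multipliers.
The name is 2-chloro-4-fluoro-6-iodoheptane.

2-chloro-4-fluoro-6-iodoheptane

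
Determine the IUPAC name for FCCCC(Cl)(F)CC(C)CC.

The parent chain contains 8 carbons (octane).
Choose the numbering such that the substituent locant set {1,4,4,6} is lower than {3,5,5,8} at the first point of difference.
This places a chloro group at C-4; fluoro groups at C-1 and C-4; a methyl group at C-6.
The substituents are ordered alphabetically, ignoring any di-/tri- multipliers.
Assembling the pieces gives 4-chloro-1,4-difluoro-6-methyloctane.

4-chloro-1,4-difluoro-6-methyloctane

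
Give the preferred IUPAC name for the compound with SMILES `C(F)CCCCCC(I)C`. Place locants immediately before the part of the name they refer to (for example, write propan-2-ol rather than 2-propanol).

The longest carbon chain is 8 atoms: the parent is octane.
Number the chain so that the substituent locant set {1,7} is lower than {2,8} at the first point of difference.
That gives a fluoro group at C-1; an iodo group at C-7.
Prefixes are listed alphabetically: fluoro, iodo.
The name is 1-fluoro-7-iodooctane.

1-fluoro-7-iodooctane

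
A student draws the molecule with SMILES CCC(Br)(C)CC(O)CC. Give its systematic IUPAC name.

5-bromo-5-methylheptan-3-ol

The longest carbon chain that includes the –OH group has 7 carbons, so the parent hydride is heptane.
An alcohol (–OH) is the principal characteristic group, giving the suffix -ol.
The numbering direction is chosen so that numbering from this end puts the hydroxyl group at C-3 rather than C-5.
This places the hydroxyl at C-3; a bromo group at C-5; a methyl group at C-5.
The substituents are ordered alphabetically, ignoring any di-/tri- multipliers.
Putting it together: 5-bromo-5-methylheptan-3-ol.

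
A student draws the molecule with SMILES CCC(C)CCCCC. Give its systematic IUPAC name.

3-methyloctane

The longest carbon chain is 8 atoms: the parent is octane.
Number the chain so that the substituent locant set {3} is lower than {6} at the first point of difference.
This places a methyl group at C-3.
Assembling the pieces gives 3-methyloctane.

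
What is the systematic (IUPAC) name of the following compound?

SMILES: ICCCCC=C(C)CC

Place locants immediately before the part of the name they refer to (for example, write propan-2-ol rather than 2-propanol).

The longest carbon chain that includes the multiple bond has 8 carbons, so the parent hydride is octane.
There is one C=C double bond, indicated by the ending -ene.
Number the chain so that numbering from this end puts the double bond at C-3 rather than C-5.
That gives the double bond between C-3 and C-4; an iodo group at C-8; a methyl group at C-3.
Prefixes are listed alphabetically: iodo, methyl.
The name is 8-iodo-3-methyloct-3-ene.

8-iodo-3-methyloct-3-ene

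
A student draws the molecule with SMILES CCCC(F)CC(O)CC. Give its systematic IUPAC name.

5-fluorooctan-3-ol

Counting along the main chain through the –OH group gives 8 carbons: the parent is octane.
The highest-priority functional group is an alcohol (–OH), so the name ends in -ol.
Number the chain so that numbering from this end puts the hydroxyl group at C-3 rather than C-6.
That gives the hydroxyl at C-3; a fluoro group at C-5.
Assembling the pieces gives 5-fluorooctan-3-ol.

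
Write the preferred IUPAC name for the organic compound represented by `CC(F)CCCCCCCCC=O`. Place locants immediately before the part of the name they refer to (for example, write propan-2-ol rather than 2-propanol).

10-fluoroundecanal

Counting along the main chain through the –CHO group gives 11 carbons: the parent is undecane.
The principal characteristic group is an aldehyde (terminal –CHO), named with the suffix -al.
The numbering direction is chosen so that the aldehyde carbon is C-1 by definition.
That gives a fluoro group at C-10.
Assembling the pieces gives 10-fluoroundecanal.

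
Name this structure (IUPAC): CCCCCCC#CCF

The longest chain bearing the multiple bond is 9 carbons long (nonane).
The chain contains a C≡C triple bond, so the unsaturation ending is -yne.
Choose the numbering such that numbering from this end puts the triple bond at C-2 rather than C-7.
That gives the triple bond between C-2 and C-3; a fluoro group at C-1.
The name is 1-fluoronon-2-yne.

1-fluoronon-2-yne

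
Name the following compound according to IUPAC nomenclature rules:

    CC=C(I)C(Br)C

4-bromo-3-iodopent-2-ene

The longest chain bearing the multiple bond is 5 carbons long (pentane).
There is one C=C double bond, indicated by the ending -ene.
Choose the numbering such that numbering from this end puts the double bond at C-2 rather than C-3.
With this numbering: the double bond between C-2 and C-3; a bromo group at C-4; an iodo group at C-3.
Substituent prefixes are cited in alphabetical order (multiplying prefixes like di-/tri- are ignored for ordering).
Assembling the pieces gives 4-bromo-3-iodopent-2-ene.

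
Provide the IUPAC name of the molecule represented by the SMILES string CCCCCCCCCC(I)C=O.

2-iodoundecanal

The longest carbon chain that includes the –CHO group has 11 carbons, so the parent hydride is undecane.
The principal characteristic group is an aldehyde (terminal –CHO), named with the suffix -al.
The numbering direction is chosen so that the aldehyde carbon is C-1 by definition.
That gives an iodo group at C-2.
The name is 2-iodoundecanal.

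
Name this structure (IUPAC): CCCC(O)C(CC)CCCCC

5-ethyldecan-4-ol

The longest chain bearing the –OH group is 10 carbons long (decane).
The highest-priority functional group is an alcohol (–OH), so the name ends in -ol.
Number the chain so that numbering from this end puts the hydroxyl group at C-4 rather than C-7.
This places the hydroxyl at C-4; an ethyl group at C-5.
The name is 5-ethyldecan-4-ol.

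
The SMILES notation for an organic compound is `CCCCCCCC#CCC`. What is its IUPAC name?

undec-3-yne

The longest carbon chain that includes the multiple bond has 11 carbons, so the parent hydride is undecane.
The chain contains a C≡C triple bond, so the unsaturation ending is -yne.
The numbering direction is chosen so that numbering from this end puts the triple bond at C-3 rather than C-8.
That gives the triple bond between C-3 and C-4.
Putting it together: undec-3-yne.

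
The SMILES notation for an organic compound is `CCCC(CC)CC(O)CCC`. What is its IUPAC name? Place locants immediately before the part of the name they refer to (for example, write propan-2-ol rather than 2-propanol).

6-ethylnonan-4-ol

The longest carbon chain that includes the –OH group has 9 carbons, so the parent hydride is nonane.
The principal characteristic group is an alcohol (–OH), named with the suffix -ol.
The numbering direction is chosen so that numbering from this end puts the hydroxyl group at C-4 rather than C-6.
That gives the hydroxyl at C-4; an ethyl group at C-6.
Putting it together: 6-ethylnonan-4-ol.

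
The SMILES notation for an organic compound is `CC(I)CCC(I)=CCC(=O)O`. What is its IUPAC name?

The longest chain bearing the –COOH group and the multiple bond is 8 carbons long (octane).
The principal characteristic group is a carboxylic acid (terminal –COOH), named with the suffix -oic acid.
A C=C double bond in the chain gives the infix -ene-.
Number the chain so that the carboxylic acid carbon is C-1 by definition.
That gives the double bond between C-3 and C-4; iodo groups at C-4 and C-7.
Assembling the pieces gives 4,7-diiodooct-3-enoic acid.

4,7-diiodooct-3-enoic acid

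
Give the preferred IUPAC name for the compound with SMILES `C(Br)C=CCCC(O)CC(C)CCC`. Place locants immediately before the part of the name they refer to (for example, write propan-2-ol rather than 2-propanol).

Counting along the main chain through the –OH group and the multiple bond gives 11 carbons: the parent is undecane.
The principal characteristic group is an alcohol (–OH), named with the suffix -ol.
There is one C=C double bond, indicated by the ending -ene.
Number the chain so that numbering from this end puts the double bond at C-2 rather than C-9.
That gives the hydroxyl at C-6; the double bond between C-2 and C-3; a bromo group at C-1; a methyl group at C-8.
Prefixes are listed alphabetically: bromo, methyl.
The name is 1-bromo-8-methylundec-2-en-6-ol.

1-bromo-8-methylundec-2-en-6-ol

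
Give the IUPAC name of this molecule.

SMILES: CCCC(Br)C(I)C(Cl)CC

The longest continuous carbon chain has 8 atoms, so the parent hydride is octane.
The numbering direction is chosen so that the substituent locant set {3,4,5} is lower than {4,5,6} at the first point of difference.
With this numbering: a bromo group at C-5; a chloro group at C-3; an iodo group at C-4.
Prefixes are listed alphabetically: bromo, chloro, iodo.
The name is 5-bromo-3-chloro-4-iodooctane.

5-bromo-3-chloro-4-iodooctane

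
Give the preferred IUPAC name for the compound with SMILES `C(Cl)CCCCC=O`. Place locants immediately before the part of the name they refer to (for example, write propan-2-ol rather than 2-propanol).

Counting along the main chain through the –CHO group gives 6 carbons: the parent is hexane.
The highest-priority functional group is an aldehyde (terminal –CHO), so the name ends in -al.
Choose the numbering such that the aldehyde carbon is C-1 by definition.
With this numbering: a chloro group at C-6.
Putting it together: 6-chlorohexanal.

6-chlorohexanal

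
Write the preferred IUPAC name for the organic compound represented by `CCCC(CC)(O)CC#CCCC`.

The longest chain bearing the –OH group and the multiple bond is 10 carbons long (decane).
The highest-priority functional group is an alcohol (–OH), so the name ends in -ol.
The chain contains a C≡C triple bond, so the unsaturation ending is -yne.
Choose the numbering such that numbering from this end puts the hydroxyl group at C-4 rather than C-7.
That gives the hydroxyl at C-4; the triple bond between C-6 and C-7; an ethyl group at C-4.
The name is 4-ethyldec-6-yn-4-ol.

4-ethyldec-6-yn-4-ol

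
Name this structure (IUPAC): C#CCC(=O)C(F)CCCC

The longest chain bearing the carbonyl and the multiple bond is 9 carbons long (nonane).
The principal characteristic group is a ketone (C=O on an internal carbon), named with the suffix -one.
A C≡C triple bond in the chain gives the infix -yne-.
The numbering direction is chosen so that numbering from this end puts the carbonyl group at C-4 rather than C-6.
That gives the carbonyl at C-4; the triple bond between C-1 and C-2; a fluoro group at C-5.
The name is 5-fluoronon-1-yn-4-one.

5-fluoronon-1-yn-4-one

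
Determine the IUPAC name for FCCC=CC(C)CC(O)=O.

The longest chain bearing the –COOH group and the multiple bond is 7 carbons long (heptane).
The highest-priority functional group is a carboxylic acid (terminal –COOH), so the name ends in -oic acid.
There is one C=C double bond, indicated by the ending -ene.
The numbering direction is chosen so that the carboxylic acid carbon is C-1 by definition.
This places the double bond between C-4 and C-5; a fluoro group at C-7; a methyl group at C-3.
Prefixes are listed alphabetically: fluoro, methyl.
The name is 7-fluoro-3-methylhept-4-enoic acid.

7-fluoro-3-methylhept-4-enoic acid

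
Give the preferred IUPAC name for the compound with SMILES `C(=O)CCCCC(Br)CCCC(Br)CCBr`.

6,10,12-tribromododecanal

The longest carbon chain that includes the –CHO group has 12 carbons, so the parent hydride is dodecane.
The highest-priority functional group is an aldehyde (terminal –CHO), so the name ends in -al.
The numbering direction is chosen so that the aldehyde carbon is C-1 by definition.
With this numbering: bromo groups at C-6 and C-10 and C-12.
Assembling the pieces gives 6,10,12-tribromododecanal.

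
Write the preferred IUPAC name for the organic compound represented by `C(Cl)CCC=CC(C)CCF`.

Counting along the main chain through the multiple bond gives 8 carbons: the parent is octane.
A C=C double bond in the chain gives the infix -ene-.
The numbering direction is chosen so that the substituent locant set {1,3,8} is lower than {1,6,8} at the first point of difference.
This places the double bond between C-4 and C-5; a chloro group at C-8; a fluoro group at C-1; a methyl group at C-3.
The substituents are ordered alphabetically, ignoring any di-/tri- multipliers.
The name is 8-chloro-1-fluoro-3-methyloct-4-ene.

8-chloro-1-fluoro-3-methyloct-4-ene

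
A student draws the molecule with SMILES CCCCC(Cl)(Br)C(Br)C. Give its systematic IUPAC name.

The longest continuous carbon chain has 7 atoms, so the parent hydride is heptane.
Number the chain so that the substituent locant set {2,3,3} is lower than {5,5,6} at the first point of difference.
With this numbering: bromo groups at C-2 and C-3; a chloro group at C-3.
Prefixes are listed alphabetically: bromo, chloro.
Putting it together: 2,3-dibromo-3-chloroheptane.

2,3-dibromo-3-chloroheptane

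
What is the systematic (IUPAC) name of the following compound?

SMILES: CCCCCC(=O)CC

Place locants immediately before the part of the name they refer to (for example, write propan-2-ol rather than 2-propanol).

The longest carbon chain that includes the carbonyl has 8 carbons, so the parent hydride is octane.
The principal characteristic group is a ketone (C=O on an internal carbon), named with the suffix -one.
The numbering direction is chosen so that numbering from this end puts the carbonyl group at C-3 rather than C-6.
With this numbering: the carbonyl at C-3.
The name is octan-3-one.

octan-3-one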